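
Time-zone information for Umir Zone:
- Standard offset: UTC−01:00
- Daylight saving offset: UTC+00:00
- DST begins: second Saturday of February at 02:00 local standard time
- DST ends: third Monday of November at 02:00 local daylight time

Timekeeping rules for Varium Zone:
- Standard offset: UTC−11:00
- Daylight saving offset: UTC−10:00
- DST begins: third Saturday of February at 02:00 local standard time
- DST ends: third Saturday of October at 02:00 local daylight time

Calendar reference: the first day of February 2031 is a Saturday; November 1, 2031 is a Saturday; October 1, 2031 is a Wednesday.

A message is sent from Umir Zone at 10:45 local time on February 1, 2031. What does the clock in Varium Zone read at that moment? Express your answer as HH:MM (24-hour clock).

1 February 2031 is a Saturday, so the first Saturday is February 1 and the second is February 8.
1 November 2031 is a Saturday, so the first Monday is November 3 and the third is November 17.
February 1, 2031 does not fall between 8 February and 17 November, so daylight saving is not in effect and Umir Zone is at UTC−01:00.
10:45 Umir Zone + 1h = 11:45 UTC.
1 February 2031 is a Saturday, so the first Saturday is February 1 and the third is February 15.
1 October 2031 is a Wednesday, so the first Saturday is October 4 and the third is October 18.
At the standard offset (UTC−11:00), 11:45 UTC − 11h = 00:45 Varium Zone standard time.
The standard-time date in Varium Zone, February 1, 2031, is outside the daylight-saving period (15 February – 18 October), so Varium Zone is on standard time, UTC−11:00.
11:45 UTC − 11h = 00:45 Varium Zone.

00:45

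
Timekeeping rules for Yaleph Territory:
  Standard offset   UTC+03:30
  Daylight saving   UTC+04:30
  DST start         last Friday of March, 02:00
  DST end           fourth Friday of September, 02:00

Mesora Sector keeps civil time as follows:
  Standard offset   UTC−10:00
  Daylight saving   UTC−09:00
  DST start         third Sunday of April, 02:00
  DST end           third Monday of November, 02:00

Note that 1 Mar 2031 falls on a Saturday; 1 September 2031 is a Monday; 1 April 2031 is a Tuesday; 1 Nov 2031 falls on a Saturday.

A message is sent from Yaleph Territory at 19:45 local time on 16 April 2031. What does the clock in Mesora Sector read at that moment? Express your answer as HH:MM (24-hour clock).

05:15

1 March 2031 is a Saturday, so Fridays fall on 7, 14, 21, 28; the last is March 28.
1 September 2031 is a Monday, so the first Friday is September 5 and the fourth is September 26.
Daylight saving runs 28 March – 26 September; 16 April 2031 is inside that window, so Yaleph Territory is at UTC+04:30.
19:45 Yaleph Territory − 4h30m = 15:15 UTC.
1 April 2031 is a Tuesday, so the first Sunday is April 6 and the third is April 20.
1 November 2031 is a Saturday, so the first Monday is November 3 and the third is November 17.
At the standard offset (UTC−10:00), 15:15 UTC − 10h = 05:15 Mesora Sector standard time.
Daylight saving runs 20 April – 17 November; the standard-time date in Mesora Sector, 16 April 2031, is outside that window, so Mesora Sector is on standard time at UTC−10:00.
15:15 UTC − 10h = 05:15 Mesora Sector.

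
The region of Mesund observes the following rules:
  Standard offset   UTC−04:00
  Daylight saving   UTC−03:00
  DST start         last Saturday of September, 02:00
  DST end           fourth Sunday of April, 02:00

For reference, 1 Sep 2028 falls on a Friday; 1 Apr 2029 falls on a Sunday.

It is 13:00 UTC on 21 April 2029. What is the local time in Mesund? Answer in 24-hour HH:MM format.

10:00

1 September 2028 is a Friday, so Saturdays fall on 2, 9, 16, 23, 30; the last is September 30.
1 April 2029 is a Sunday, so the first Sunday is April 1 and the fourth is April 22.
At the standard offset (UTC−04:00), 13:00 UTC − 4h = 09:00 Mesund standard time.
The standard-time date in Mesund, 21 April 2029, falls between 30 September 2028 and 22 April 2029, so daylight saving is in effect and Mesund is at UTC−03:00.
13:00 UTC − 3h = 10:00 local.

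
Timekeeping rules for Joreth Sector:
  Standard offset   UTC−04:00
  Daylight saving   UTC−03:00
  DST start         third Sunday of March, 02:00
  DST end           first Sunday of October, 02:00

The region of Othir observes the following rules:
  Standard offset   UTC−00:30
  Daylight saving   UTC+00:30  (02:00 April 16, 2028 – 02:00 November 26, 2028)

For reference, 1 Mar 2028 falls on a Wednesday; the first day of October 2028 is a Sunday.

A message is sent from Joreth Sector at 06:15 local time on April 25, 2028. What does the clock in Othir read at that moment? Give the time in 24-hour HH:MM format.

1 March 2028 is a Wednesday, so the first Sunday is March 5 and the third is March 19.
1 October 2028 is a Sunday, so the first Sunday is October 1.
April 25, 2028 lies within the daylight-saving period (19 March – 1 October), so Joreth Sector is on daylight time, UTC−03:00.
06:15 Joreth Sector + 3h = 09:15 UTC.
At the standard offset (UTC−00:30), 09:15 UTC − 0h30m = 08:45 Othir standard time.
The standard-time date in Othir, April 25, 2028, falls between 16 April and 26 November, so daylight saving is in effect and Othir is at UTC+00:30.
09:15 UTC + 0h30m = 09:45 Othir.

09:45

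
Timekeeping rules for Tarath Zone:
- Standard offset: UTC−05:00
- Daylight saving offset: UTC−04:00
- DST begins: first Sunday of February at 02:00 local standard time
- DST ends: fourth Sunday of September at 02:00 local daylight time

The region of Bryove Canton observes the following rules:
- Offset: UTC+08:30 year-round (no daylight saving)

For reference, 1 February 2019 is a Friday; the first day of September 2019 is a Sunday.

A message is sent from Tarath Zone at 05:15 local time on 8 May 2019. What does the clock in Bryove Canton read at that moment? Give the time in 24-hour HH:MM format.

17:45

1 February 2019 is a Friday, so the first Sunday is February 3.
1 September 2019 is a Sunday, so the first Sunday is September 1 and the fourth is September 22.
8 May 2019 lies within the daylight-saving period (3 February – 22 September), so Tarath Zone is on daylight time, UTC−04:00.
05:15 Tarath Zone + 4h = 09:15 UTC.
Bryove Canton has no daylight saving, so its offset is UTC+08:30 year-round.
09:15 UTC + 8h30m = 17:45 Bryove Canton.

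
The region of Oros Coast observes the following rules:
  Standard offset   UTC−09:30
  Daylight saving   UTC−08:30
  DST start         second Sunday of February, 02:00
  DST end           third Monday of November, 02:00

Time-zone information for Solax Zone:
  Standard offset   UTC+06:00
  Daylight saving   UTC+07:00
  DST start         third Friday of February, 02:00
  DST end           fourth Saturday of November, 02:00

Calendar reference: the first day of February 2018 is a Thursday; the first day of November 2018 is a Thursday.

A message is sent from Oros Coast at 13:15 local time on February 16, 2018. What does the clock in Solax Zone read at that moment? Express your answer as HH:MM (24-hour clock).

1 February 2018 is a Thursday, so the first Sunday is February 4 and the second is February 11.
1 November 2018 is a Thursday, so the first Monday is November 5 and the third is November 19.
February 16, 2018 lies within the daylight-saving period (11 February – 19 November), so Oros Coast is on daylight time, UTC−08:30.
13:15 Oros Coast + 8h30m = 21:45 UTC.
1 February 2018 is a Thursday, so the first Friday is February 2 and the third is February 16.
1 November 2018 is a Thursday, so the first Saturday is November 3 and the fourth is November 24.
At the standard offset (UTC+06:00), 21:45 UTC + 6h = 03:45 Solax Zone standard time (rolling into the next day, 17 February 2018).
The standard-time date in Solax Zone, February 17, 2018, lies within the daylight-saving period (16 February – 24 November), so Solax Zone is on daylight time, UTC+07:00.
21:45 UTC + 7h = 04:45 Solax Zone (rolling into the next day, 17 February 2018).

04:45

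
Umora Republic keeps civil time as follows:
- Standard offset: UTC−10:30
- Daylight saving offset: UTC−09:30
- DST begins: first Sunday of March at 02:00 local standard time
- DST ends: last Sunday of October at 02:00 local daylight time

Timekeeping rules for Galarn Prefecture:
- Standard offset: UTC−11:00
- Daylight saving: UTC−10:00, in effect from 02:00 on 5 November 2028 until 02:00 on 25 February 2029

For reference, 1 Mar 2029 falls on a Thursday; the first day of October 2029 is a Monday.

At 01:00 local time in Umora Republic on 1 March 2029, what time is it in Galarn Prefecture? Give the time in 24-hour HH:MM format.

1 March 2029 is a Thursday, so the first Sunday is March 4.
1 October 2029 is a Monday, so Sundays fall on 7, 14, 21, 28; the last is October 28.
Daylight saving runs 4 March – 28 October; 1 March 2029 is outside that window, so Umora Republic is on standard time at UTC−10:30.
01:00 Umora Republic + 10h30m = 11:30 UTC.
At the standard offset (UTC−11:00), 11:30 UTC − 11h = 00:30 Galarn Prefecture standard time.
The standard-time date in Galarn Prefecture, 1 March 2029, is outside the daylight-saving period (5 November 2028 – 25 February 2029), so Galarn Prefecture is on standard time, UTC−11:00.
11:30 UTC − 11h = 00:30 Galarn Prefecture.

00:30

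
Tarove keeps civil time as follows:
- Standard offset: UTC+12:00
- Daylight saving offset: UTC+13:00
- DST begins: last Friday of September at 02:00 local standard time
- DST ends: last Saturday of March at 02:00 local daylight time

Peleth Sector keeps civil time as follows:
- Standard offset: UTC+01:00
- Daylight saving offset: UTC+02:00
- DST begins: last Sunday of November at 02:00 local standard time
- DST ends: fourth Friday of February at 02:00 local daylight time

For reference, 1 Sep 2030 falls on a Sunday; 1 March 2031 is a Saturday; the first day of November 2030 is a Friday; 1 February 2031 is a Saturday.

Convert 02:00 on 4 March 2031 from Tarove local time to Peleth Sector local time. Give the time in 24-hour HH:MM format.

1 September 2030 is a Sunday, so Fridays fall on 6, 13, 20, 27; the last is September 27.
1 March 2031 is a Saturday, so Saturdays fall on 1, 8, 15, 22, 29; the last is March 29.
4 March 2031 lies within the daylight-saving period (27 September 2030 – 29 March 2031), so Tarove is on daylight time, UTC+13:00.
02:00 Tarove − 13h = 13:00 UTC (rolling into the previous day, 3 March 2031).
1 November 2030 is a Friday, so Sundays fall on 3, 10, 17, 24; the last is November 24.
1 February 2031 is a Saturday, so the first Friday is February 7 and the fourth is February 28.
At the standard offset (UTC+01:00), 13:00 UTC + 1h = 14:00 Peleth Sector standard time.
Daylight saving runs 24 November 2030 – 28 February 2031; the standard-time date in Peleth Sector, 3 March 2031, is outside that window, so Peleth Sector is on standard time at UTC+01:00.
13:00 UTC + 1h = 14:00 Peleth Sector.

14:00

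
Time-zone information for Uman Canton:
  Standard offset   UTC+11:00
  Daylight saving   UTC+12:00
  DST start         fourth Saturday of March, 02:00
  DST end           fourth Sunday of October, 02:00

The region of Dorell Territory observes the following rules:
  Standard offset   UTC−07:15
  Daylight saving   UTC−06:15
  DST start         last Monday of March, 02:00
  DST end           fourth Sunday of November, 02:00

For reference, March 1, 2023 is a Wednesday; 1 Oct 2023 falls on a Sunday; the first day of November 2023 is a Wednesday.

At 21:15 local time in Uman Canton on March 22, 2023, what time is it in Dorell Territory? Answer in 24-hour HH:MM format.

1 March 2023 is a Wednesday, so the first Saturday is March 4 and the fourth is March 25.
1 October 2023 is a Sunday, so the first Sunday is October 1 and the fourth is October 22.
March 22, 2023 is outside the daylight-saving period (25 March – 22 October), so Uman Canton is on standard time, UTC+11:00.
21:15 Uman Canton − 11h = 10:15 UTC.
1 March 2023 is a Wednesday, so Mondays fall on 6, 13, 20, 27; the last is March 27.
1 November 2023 is a Wednesday, so the first Sunday is November 5 and the fourth is November 26.
At the standard offset (UTC−07:15), 10:15 UTC − 7h15m = 03:00 Dorell Territory standard time.
Daylight saving runs 27 March – 26 November; the standard-time date in Dorell Territory, March 22, 2023, is outside that window, so Dorell Territory is on standard time at UTC−07:15.
10:15 UTC − 7h15m = 03:00 Dorell Territory.

03:00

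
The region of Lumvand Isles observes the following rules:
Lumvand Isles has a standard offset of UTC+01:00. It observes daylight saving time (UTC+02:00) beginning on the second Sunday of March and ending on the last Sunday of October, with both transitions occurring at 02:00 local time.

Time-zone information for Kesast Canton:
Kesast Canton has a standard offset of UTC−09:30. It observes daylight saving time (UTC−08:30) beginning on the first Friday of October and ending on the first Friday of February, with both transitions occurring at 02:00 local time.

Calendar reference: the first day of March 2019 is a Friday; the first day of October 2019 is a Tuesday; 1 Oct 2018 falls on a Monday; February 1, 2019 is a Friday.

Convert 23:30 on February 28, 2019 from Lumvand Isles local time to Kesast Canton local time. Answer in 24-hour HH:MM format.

13:00

1 March 2019 is a Friday, so the first Sunday is March 3 and the second is March 10.
1 October 2019 is a Tuesday, so Sundays fall on 6, 13, 20, 27; the last is October 27.
February 28, 2019 is outside the daylight-saving period (10 March – 27 October), so Lumvand Isles is on standard time, UTC+01:00.
23:30 Lumvand Isles − 1h = 22:30 UTC.
1 October 2018 is a Monday, so the first Friday is October 5.
1 February 2019 is a Friday, so the first Friday is February 1.
At the standard offset (UTC−09:30), 22:30 UTC − 9h30m = 13:00 Kesast Canton standard time.
The standard-time date in Kesast Canton, February 28, 2019, is outside the daylight-saving period (5 October 2018 – 1 February 2019), so Kesast Canton is on standard time, UTC−09:30.
22:30 UTC − 9h30m = 13:00 Kesast Canton.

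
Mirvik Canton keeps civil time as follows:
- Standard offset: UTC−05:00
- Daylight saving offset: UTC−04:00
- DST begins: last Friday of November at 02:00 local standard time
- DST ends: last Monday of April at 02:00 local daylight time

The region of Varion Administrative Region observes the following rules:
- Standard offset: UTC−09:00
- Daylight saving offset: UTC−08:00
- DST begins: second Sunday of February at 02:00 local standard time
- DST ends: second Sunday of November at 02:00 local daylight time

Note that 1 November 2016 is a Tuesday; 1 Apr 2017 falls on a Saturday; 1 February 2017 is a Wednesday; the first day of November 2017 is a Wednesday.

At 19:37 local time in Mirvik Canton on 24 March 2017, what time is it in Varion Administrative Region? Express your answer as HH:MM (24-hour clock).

1 November 2016 is a Tuesday, so Fridays fall on 4, 11, 18, 25; the last is November 25.
1 April 2017 is a Saturday, so Mondays fall on 3, 10, 17, 24; the last is April 24.
24 March 2017 falls between 25 November 2016 and 24 April 2017, so daylight saving is in effect and Mirvik Canton is at UTC−04:00.
19:37 Mirvik Canton + 4h = 23:37 UTC.
1 February 2017 is a Wednesday, so the first Sunday is February 5 and the second is February 12.
1 November 2017 is a Wednesday, so the first Sunday is November 5 and the second is November 12.
At the standard offset (UTC−09:00), 23:37 UTC − 9h = 14:37 Varion Administrative Region standard time.
The standard-time date in Varion Administrative Region, 24 March 2017, lies within the daylight-saving period (12 February – 12 November), so Varion Administrative Region is on daylight time, UTC−08:00.
23:37 UTC − 8h = 15:37 Varion Administrative Region.

15:37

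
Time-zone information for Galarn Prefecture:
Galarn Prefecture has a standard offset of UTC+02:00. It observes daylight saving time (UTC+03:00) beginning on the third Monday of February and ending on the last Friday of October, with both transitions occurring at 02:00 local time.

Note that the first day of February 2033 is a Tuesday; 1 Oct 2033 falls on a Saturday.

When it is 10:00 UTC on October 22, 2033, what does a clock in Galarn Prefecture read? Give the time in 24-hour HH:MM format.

1 February 2033 is a Tuesday, so the first Monday is February 7 and the third is February 21.
1 October 2033 is a Saturday, so Fridays fall on 7, 14, 21, 28; the last is October 28.
At the standard offset (UTC+02:00), 10:00 UTC + 2h = 12:00 Galarn Prefecture standard time.
Daylight saving runs 21 February – 28 October; the standard-time date in Galarn Prefecture, October 22, 2033, is inside that window, so Galarn Prefecture is at UTC+03:00.
10:00 UTC + 3h = 13:00 local.

13:00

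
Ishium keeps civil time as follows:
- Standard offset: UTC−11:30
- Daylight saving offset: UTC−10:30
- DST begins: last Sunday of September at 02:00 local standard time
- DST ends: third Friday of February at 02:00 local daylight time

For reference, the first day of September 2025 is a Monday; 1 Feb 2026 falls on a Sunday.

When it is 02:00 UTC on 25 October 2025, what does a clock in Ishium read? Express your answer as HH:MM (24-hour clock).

15:30

1 September 2025 is a Monday, so Sundays fall on 7, 14, 21, 28; the last is September 28.
1 February 2026 is a Sunday, so the first Friday is February 6 and the third is February 20.
At the standard offset (UTC−11:30), 02:00 UTC − 11h30m = 14:30 Ishium standard time (rolling into the previous day, 24 October 2025).
Daylight saving runs 28 September 2025 – 20 February 2026; the standard-time date in Ishium, 24 October 2025, is inside that window, so Ishium is at UTC−10:30.
02:00 UTC − 10h30m = 15:30 local (rolling into the previous day, 24 October 2025).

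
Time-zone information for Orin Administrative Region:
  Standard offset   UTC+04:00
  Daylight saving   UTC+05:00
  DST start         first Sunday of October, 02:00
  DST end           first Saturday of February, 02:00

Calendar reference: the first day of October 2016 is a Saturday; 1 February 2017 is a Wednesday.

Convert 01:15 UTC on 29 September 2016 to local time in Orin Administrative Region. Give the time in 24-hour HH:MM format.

1 October 2016 is a Saturday, so the first Sunday is October 2.
1 February 2017 is a Wednesday, so the first Saturday is February 4.
At the standard offset (UTC+04:00), 01:15 UTC + 4h = 05:15 Orin Administrative Region standard time.
The standard-time date in Orin Administrative Region, 29 September 2016, is outside the daylight-saving period (2 October 2016 – 4 February 2017), so Orin Administrative Region is on standard time, UTC+04:00.
01:15 UTC + 4h = 05:15 local.

05:15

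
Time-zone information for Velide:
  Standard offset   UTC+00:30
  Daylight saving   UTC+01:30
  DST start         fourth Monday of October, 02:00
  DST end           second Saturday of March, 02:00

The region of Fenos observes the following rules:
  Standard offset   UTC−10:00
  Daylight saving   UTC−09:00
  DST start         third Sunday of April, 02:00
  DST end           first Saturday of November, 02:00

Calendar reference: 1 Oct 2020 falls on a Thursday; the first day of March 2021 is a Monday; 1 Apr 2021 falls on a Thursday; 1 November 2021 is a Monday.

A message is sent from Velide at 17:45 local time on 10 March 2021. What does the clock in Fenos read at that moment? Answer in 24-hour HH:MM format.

1 October 2020 is a Thursday, so the first Monday is October 5 and the fourth is October 26.
1 March 2021 is a Monday, so the first Saturday is March 6 and the second is March 13.
10 March 2021 falls between 26 October 2020 and 13 March 2021, so daylight saving is in effect and Velide is at UTC+01:30.
17:45 Velide − 1h30m = 16:15 UTC.
1 April 2021 is a Thursday, so the first Sunday is April 4 and the third is April 18.
1 November 2021 is a Monday, so the first Saturday is November 6.
At the standard offset (UTC−10:00), 16:15 UTC − 10h = 06:15 Fenos standard time.
The standard-time date in Fenos, 10 March 2021, is outside the daylight-saving period (18 April – 6 November), so Fenos is on standard time, UTC−10:00.
16:15 UTC − 10h = 06:15 Fenos.

06:15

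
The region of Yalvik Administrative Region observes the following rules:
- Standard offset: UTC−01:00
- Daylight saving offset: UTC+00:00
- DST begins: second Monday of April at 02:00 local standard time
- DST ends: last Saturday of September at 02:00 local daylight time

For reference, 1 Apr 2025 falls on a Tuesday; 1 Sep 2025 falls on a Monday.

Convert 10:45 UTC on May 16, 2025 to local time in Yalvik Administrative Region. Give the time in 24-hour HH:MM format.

1 April 2025 is a Tuesday, so the first Monday is April 7 and the second is April 14.
1 September 2025 is a Monday, so Saturdays fall on 6, 13, 20, 27; the last is September 27.
At the standard offset (UTC−01:00), 10:45 UTC − 1h = 09:45 Yalvik Administrative Region standard time.
Daylight saving runs 14 April – 27 September; the standard-time date in Yalvik Administrative Region, May 16, 2025, is inside that window, so Yalvik Administrative Region is at UTC+00:00.
10:45 UTC + 0h = 10:45 local.

10:45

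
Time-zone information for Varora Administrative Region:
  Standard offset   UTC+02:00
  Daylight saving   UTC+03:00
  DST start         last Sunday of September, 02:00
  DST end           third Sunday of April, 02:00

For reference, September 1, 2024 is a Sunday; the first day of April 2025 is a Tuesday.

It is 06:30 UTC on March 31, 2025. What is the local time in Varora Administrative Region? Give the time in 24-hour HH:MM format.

09:30

1 September 2024 is a Sunday, so Sundays fall on 1, 8, 15, 22, 29; the last is September 29.
1 April 2025 is a Tuesday, so the first Sunday is April 6 and the third is April 20.
At the standard offset (UTC+02:00), 06:30 UTC + 2h = 08:30 Varora Administrative Region standard time.
The standard-time date in Varora Administrative Region, March 31, 2025, lies within the daylight-saving period (29 September 2024 – 20 April 2025), so Varora Administrative Region is on daylight time, UTC+03:00.
06:30 UTC + 3h = 09:30 local.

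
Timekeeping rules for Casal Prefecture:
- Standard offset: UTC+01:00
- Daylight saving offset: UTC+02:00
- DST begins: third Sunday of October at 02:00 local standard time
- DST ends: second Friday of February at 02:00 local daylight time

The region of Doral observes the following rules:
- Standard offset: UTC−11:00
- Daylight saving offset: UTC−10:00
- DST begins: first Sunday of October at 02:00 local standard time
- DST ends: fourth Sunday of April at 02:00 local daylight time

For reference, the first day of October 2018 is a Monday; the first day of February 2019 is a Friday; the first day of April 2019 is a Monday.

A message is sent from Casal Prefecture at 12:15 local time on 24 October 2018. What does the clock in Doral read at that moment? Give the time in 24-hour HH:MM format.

00:15

1 October 2018 is a Monday, so the first Sunday is October 7 and the third is October 21.
1 February 2019 is a Friday, so the first Friday is February 1 and the second is February 8.
Daylight saving runs 21 October 2018 – 8 February 2019; 24 October 2018 is inside that window, so Casal Prefecture is at UTC+02:00.
12:15 Casal Prefecture − 2h = 10:15 UTC.
1 October 2018 is a Monday, so the first Sunday is October 7.
1 April 2019 is a Monday, so the first Sunday is April 7 and the fourth is April 28.
At the standard offset (UTC−11:00), 10:15 UTC − 11h = 23:15 Doral standard time (rolling into the previous day, 23 October 2018).
The standard-time date in Doral, 23 October 2018, falls between 7 October 2018 and 28 April 2019, so daylight saving is in effect and Doral is at UTC−10:00.
10:15 UTC − 10h = 00:15 Doral.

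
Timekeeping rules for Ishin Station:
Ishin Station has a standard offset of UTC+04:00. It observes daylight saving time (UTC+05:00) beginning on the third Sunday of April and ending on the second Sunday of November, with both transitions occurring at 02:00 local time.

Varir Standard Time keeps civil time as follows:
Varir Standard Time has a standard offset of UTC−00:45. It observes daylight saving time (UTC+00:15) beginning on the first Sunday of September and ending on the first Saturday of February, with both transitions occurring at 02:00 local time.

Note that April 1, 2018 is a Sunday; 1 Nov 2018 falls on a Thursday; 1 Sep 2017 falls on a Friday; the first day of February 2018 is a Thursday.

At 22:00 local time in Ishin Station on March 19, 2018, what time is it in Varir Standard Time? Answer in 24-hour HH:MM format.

17:15

1 April 2018 is a Sunday, so the first Sunday is April 1 and the third is April 15.
1 November 2018 is a Thursday, so the first Sunday is November 4 and the second is November 11.
March 19, 2018 does not fall between 15 April and 11 November, so daylight saving is not in effect and Ishin Station is at UTC+04:00.
22:00 Ishin Station − 4h = 18:00 UTC.
1 September 2017 is a Friday, so the first Sunday is September 3.
1 February 2018 is a Thursday, so the first Saturday is February 3.
At the standard offset (UTC−00:45), 18:00 UTC − 0h45m = 17:15 Varir Standard Time standard time.
The standard-time date in Varir Standard Time, March 19, 2018, is outside the daylight-saving period (3 September 2017 – 3 February 2018), so Varir Standard Time is on standard time, UTC−00:45.
18:00 UTC − 0h45m = 17:15 Varir Standard Time.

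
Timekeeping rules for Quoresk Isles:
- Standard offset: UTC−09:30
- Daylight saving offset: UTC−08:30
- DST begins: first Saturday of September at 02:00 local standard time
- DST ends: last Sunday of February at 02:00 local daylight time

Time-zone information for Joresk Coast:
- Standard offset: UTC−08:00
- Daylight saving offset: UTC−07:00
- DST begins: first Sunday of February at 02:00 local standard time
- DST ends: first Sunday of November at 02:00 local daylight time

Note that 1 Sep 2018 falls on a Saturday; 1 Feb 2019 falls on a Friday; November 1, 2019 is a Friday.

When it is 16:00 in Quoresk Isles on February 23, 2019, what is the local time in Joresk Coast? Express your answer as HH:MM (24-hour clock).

1 September 2018 is a Saturday, so the first Saturday is September 1.
1 February 2019 is a Friday, so Sundays fall on 3, 10, 17, 24; the last is February 24.
February 23, 2019 falls between 1 September 2018 and 24 February 2019, so daylight saving is in effect and Quoresk Isles is at UTC−08:30.
16:00 Quoresk Isles + 8h30m = 00:30 UTC (rolling into the next day, 24 February 2019).
1 February 2019 is a Friday, so the first Sunday is February 3.
1 November 2019 is a Friday, so the first Sunday is November 3.
At the standard offset (UTC−08:00), 00:30 UTC − 8h = 16:30 Joresk Coast standard time (rolling into the previous day, 23 February 2019).
The standard-time date in Joresk Coast, February 23, 2019, falls between 3 February and 3 November, so daylight saving is in effect and Joresk Coast is at UTC−07:00.
00:30 UTC − 7h = 17:30 Joresk Coast (rolling into the previous day, 23 February 2019).

17:30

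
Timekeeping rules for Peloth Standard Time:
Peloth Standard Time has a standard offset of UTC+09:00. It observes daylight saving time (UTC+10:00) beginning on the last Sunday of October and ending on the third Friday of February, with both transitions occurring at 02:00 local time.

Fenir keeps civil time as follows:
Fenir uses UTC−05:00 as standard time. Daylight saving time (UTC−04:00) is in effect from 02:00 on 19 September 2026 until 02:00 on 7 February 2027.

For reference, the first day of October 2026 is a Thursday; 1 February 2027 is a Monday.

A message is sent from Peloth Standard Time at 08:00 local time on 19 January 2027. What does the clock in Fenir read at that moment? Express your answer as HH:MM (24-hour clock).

1 October 2026 is a Thursday, so Sundays fall on 4, 11, 18, 25; the last is October 25.
1 February 2027 is a Monday, so the first Friday is February 5 and the third is February 19.
19 January 2027 falls between 25 October 2026 and 19 February 2027, so daylight saving is in effect and Peloth Standard Time is at UTC+10:00.
08:00 Peloth Standard Time − 10h = 22:00 UTC (rolling into the previous day, 18 January 2027).
At the standard offset (UTC−05:00), 22:00 UTC − 5h = 17:00 Fenir standard time.
Daylight saving runs 19 September 2026 – 7 February 2027; the standard-time date in Fenir, 18 January 2027, is inside that window, so Fenir is at UTC−04:00.
22:00 UTC − 4h = 18:00 Fenir.

18:00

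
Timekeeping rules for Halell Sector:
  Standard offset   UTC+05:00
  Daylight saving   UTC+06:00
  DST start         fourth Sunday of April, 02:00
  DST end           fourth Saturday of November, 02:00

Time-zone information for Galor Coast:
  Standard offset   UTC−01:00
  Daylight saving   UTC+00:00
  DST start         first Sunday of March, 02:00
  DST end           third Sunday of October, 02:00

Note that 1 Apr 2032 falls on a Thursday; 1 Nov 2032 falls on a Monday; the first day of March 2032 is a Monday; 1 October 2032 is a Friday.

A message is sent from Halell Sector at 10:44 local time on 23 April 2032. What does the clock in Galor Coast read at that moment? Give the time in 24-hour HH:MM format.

05:44

1 April 2032 is a Thursday, so the first Sunday is April 4 and the fourth is April 25.
1 November 2032 is a Monday, so the first Saturday is November 6 and the fourth is November 27.
23 April 2032 does not fall between 25 April and 27 November, so daylight saving is not in effect and Halell Sector is at UTC+05:00.
10:44 Halell Sector − 5h = 05:44 UTC.
1 March 2032 is a Monday, so the first Sunday is March 7.
1 October 2032 is a Friday, so the first Sunday is October 3 and the third is October 17.
At the standard offset (UTC−01:00), 05:44 UTC − 1h = 04:44 Galor Coast standard time.
The standard-time date in Galor Coast, 23 April 2032, falls between 7 March and 17 October, so daylight saving is in effect and Galor Coast is at UTC+00:00.
05:44 UTC + 0h = 05:44 Galor Coast.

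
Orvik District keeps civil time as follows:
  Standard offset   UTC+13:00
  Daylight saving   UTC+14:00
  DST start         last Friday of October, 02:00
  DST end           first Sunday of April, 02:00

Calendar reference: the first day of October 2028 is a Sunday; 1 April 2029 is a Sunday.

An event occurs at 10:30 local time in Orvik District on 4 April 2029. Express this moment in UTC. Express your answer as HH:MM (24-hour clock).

1 October 2028 is a Sunday, so Fridays fall on 6, 13, 20, 27; the last is October 27.
1 April 2029 is a Sunday, so the first Sunday is April 1.
4 April 2029 does not fall between 27 October 2028 and 1 April 2029, so daylight saving is not in effect and Orvik District is at UTC+13:00.
10:30 local − 13h = 21:30 UTC (rolling into the previous day, 3 April 2029).

21:30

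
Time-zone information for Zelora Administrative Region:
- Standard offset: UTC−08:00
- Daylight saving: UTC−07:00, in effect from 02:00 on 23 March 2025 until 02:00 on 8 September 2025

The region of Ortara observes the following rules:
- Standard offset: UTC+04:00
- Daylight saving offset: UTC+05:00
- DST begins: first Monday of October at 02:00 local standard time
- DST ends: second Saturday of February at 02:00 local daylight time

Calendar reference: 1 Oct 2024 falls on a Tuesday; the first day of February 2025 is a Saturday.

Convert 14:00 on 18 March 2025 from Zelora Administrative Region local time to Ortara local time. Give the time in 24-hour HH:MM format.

02:00

18 March 2025 does not fall between 23 March and 8 September, so daylight saving is not in effect and Zelora Administrative Region is at UTC−08:00.
14:00 Zelora Administrative Region + 8h = 22:00 UTC.
1 October 2024 is a Tuesday, so the first Monday is October 7.
1 February 2025 is a Saturday, so the first Saturday is February 1 and the second is February 8.
At the standard offset (UTC+04:00), 22:00 UTC + 4h = 02:00 Ortara standard time (rolling into the next day, 19 March 2025).
The standard-time date in Ortara, 19 March 2025, is outside the daylight-saving period (7 October 2024 – 8 February 2025), so Ortara is on standard time, UTC+04:00.
22:00 UTC + 4h = 02:00 Ortara (rolling into the next day, 19 March 2025).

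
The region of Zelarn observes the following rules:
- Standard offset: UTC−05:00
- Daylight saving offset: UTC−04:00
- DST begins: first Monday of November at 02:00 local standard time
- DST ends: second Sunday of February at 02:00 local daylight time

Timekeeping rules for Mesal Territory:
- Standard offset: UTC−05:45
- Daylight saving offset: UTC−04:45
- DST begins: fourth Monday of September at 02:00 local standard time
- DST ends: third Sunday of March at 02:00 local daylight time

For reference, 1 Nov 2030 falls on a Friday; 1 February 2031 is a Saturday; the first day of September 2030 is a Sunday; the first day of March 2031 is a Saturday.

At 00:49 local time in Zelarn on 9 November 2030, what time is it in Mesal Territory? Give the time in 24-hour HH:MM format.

1 November 2030 is a Friday, so the first Monday is November 4.
1 February 2031 is a Saturday, so the first Sunday is February 2 and the second is February 9.
9 November 2030 falls between 4 November 2030 and 9 February 2031, so daylight saving is in effect and Zelarn is at UTC−04:00.
00:49 Zelarn + 4h = 04:49 UTC.
1 September 2030 is a Sunday, so the first Monday is September 2 and the fourth is September 23.
1 March 2031 is a Saturday, so the first Sunday is March 2 and the third is March 16.
At the standard offset (UTC−05:45), 04:49 UTC − 5h45m = 23:04 Mesal Territory standard time (rolling into the previous day, 8 November 2030).
Daylight saving runs 23 September 2030 – 16 March 2031; the standard-time date in Mesal Territory, 8 November 2030, is inside that window, so Mesal Territory is at UTC−04:45.
04:49 UTC − 4h45m = 00:04 Mesal Territory.

00:04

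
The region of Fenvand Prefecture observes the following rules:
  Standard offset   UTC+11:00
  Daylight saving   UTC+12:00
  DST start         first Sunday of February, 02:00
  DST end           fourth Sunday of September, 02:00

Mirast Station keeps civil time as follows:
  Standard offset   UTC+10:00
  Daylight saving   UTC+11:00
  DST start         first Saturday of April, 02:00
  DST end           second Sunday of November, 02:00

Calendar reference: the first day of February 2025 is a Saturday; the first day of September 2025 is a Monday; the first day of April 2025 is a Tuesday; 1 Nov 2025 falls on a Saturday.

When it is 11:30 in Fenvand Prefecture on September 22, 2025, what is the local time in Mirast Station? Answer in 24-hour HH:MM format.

10:30

1 February 2025 is a Saturday, so the first Sunday is February 2.
1 September 2025 is a Monday, so the first Sunday is September 7 and the fourth is September 28.
September 22, 2025 lies within the daylight-saving period (2 February – 28 September), so Fenvand Prefecture is on daylight time, UTC+12:00.
11:30 Fenvand Prefecture − 12h = 23:30 UTC (rolling into the previous day, 21 September 2025).
1 April 2025 is a Tuesday, so the first Saturday is April 5.
1 November 2025 is a Saturday, so the first Sunday is November 2 and the second is November 9.
At the standard offset (UTC+10:00), 23:30 UTC + 10h = 09:30 Mirast Station standard time (rolling into the next day, 22 September 2025).
The standard-time date in Mirast Station, September 22, 2025, falls between 5 April and 9 November, so daylight saving is in effect and Mirast Station is at UTC+11:00.
23:30 UTC + 11h = 10:30 Mirast Station (rolling into the next day, 22 September 2025).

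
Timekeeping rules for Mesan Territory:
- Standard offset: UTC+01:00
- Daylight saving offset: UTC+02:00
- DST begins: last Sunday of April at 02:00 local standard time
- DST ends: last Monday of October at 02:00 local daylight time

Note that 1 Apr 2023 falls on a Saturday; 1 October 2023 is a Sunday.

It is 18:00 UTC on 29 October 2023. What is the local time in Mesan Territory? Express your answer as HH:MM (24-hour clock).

20:00

1 April 2023 is a Saturday, so Sundays fall on 2, 9, 16, 23, 30; the last is April 30.
1 October 2023 is a Sunday, so Mondays fall on 2, 9, 16, 23, 30; the last is October 30.
At the standard offset (UTC+01:00), 18:00 UTC + 1h = 19:00 Mesan Territory standard time.
The standard-time date in Mesan Territory, 29 October 2023, lies within the daylight-saving period (30 April – 30 October), so Mesan Territory is on daylight time, UTC+02:00.
18:00 UTC + 2h = 20:00 local.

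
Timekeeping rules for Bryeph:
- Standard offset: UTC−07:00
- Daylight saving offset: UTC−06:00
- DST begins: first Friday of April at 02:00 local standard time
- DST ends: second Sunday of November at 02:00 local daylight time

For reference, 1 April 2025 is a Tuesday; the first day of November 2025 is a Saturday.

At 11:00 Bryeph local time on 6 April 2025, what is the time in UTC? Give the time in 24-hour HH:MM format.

1 April 2025 is a Tuesday, so the first Friday is April 4.
1 November 2025 is a Saturday, so the first Sunday is November 2 and the second is November 9.
6 April 2025 falls between 4 April and 9 November, so daylight saving is in effect and Bryeph is at UTC−06:00.
11:00 local + 6h = 17:00 UTC.

17:00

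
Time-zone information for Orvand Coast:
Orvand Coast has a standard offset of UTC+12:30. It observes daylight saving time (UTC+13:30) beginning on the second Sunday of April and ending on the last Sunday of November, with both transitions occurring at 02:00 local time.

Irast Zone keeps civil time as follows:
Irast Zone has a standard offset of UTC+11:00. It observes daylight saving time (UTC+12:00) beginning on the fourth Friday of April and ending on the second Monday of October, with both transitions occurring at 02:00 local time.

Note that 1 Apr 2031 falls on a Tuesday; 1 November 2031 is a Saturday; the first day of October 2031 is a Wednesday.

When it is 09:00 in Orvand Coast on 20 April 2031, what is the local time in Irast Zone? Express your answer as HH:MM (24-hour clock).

06:30

1 April 2031 is a Tuesday, so the first Sunday is April 6 and the second is April 13.
1 November 2031 is a Saturday, so Sundays fall on 2, 9, 16, 23, 30; the last is November 30.
20 April 2031 lies within the daylight-saving period (13 April – 30 November), so Orvand Coast is on daylight time, UTC+13:30.
09:00 Orvand Coast − 13h30m = 19:30 UTC (rolling into the previous day, 19 April 2031).
1 April 2031 is a Tuesday, so the first Friday is April 4 and the fourth is April 25.
1 October 2031 is a Wednesday, so the first Monday is October 6 and the second is October 13.
At the standard offset (UTC+11:00), 19:30 UTC + 11h = 06:30 Irast Zone standard time (rolling into the next day, 20 April 2031).
The standard-time date in Irast Zone, 20 April 2031, does not fall between 25 April and 13 October, so daylight saving is not in effect and Irast Zone is at UTC+11:00.
19:30 UTC + 11h = 06:30 Irast Zone (rolling into the next day, 20 April 2031).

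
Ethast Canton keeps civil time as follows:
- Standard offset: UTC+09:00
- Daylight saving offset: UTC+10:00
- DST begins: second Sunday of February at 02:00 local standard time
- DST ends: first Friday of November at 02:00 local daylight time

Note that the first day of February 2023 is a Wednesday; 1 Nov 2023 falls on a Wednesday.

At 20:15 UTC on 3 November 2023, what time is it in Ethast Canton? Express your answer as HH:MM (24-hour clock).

05:15

1 February 2023 is a Wednesday, so the first Sunday is February 5 and the second is February 12.
1 November 2023 is a Wednesday, so the first Friday is November 3.
At the standard offset (UTC+09:00), 20:15 UTC + 9h = 05:15 Ethast Canton standard time (rolling into the next day, 4 November 2023).
The standard-time date in Ethast Canton, 4 November 2023, is outside the daylight-saving period (12 February – 3 November), so Ethast Canton is on standard time, UTC+09:00.
20:15 UTC + 9h = 05:15 local (rolling into the next day, 4 November 2023).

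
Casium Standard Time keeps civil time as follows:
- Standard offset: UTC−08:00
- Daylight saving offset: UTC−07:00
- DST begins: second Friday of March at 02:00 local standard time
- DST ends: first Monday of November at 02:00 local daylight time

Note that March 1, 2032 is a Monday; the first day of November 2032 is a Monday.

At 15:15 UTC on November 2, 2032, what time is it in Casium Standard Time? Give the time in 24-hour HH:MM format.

07:15

1 March 2032 is a Monday, so the first Friday is March 5 and the second is March 12.
1 November 2032 is a Monday, so the first Monday is November 1.
At the standard offset (UTC−08:00), 15:15 UTC − 8h = 07:15 Casium Standard Time standard time.
The standard-time date in Casium Standard Time, November 2, 2032, does not fall between 12 March and 1 November, so daylight saving is not in effect and Casium Standard Time is at UTC−08:00.
15:15 UTC − 8h = 07:15 local.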